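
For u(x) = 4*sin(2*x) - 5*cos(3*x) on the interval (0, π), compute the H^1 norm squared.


||u||_{H^1(0,π)}^2 = 320 + 165*π

u'(x) = 15*sin(3*x) + 8*cos(2*x).
Expand u² and (u')² and integrate term by term on (0, π), using: for integers n ≥ 1, ∫_0^π sin²(nx) dx = ∫_0^π cos²(nx) dx = π/2; for n ≠ n', ∫_0^π sin(nx)sin(n'x) dx = ∫_0^π cos(nx)cos(n'x) dx = 0; and by product-to-sum, ∫_0^π sin(nx)cos(n'x) dx = ½∫_0^π [sin((n+n')x) + sin((n−n')x)] dx, which is 0 when n+n' is even and 2n/(n²−n'²) when n+n' is odd (it need not vanish on (0, π)).
  u² squared terms: (-5)²·∫cos(3x)² dx = 25·π/2 = 25*π/2;  (4)²·∫sin(2x)² dx = 16·π/2 = 8*π.
  u² cross terms: 2·(-5)·(4)·∫cos(3x)·sin(2x) dx = -40·(-4/5) = 32.
  So ∫_0^π u² dx = 25*π/2 + 8*π + 32 = 32 + 41*π/2.
  (u')² squared terms: (8)²·∫cos(2x)² dx = 64·π/2 = 32*π;  (15)²·∫sin(3x)² dx = 225·π/2 = 225*π/2.
  (u')² cross terms: 2·(8)·(15)·∫cos(2x)·sin(3x) dx = 240·(6/5) = 288.
  So ∫_0^π (u')² dx = 32*π + 225*π/2 + 288 = 288 + 289*π/2.
||u||_{H^1}^2 = (32 + 41*π/2) + (288 + 289*π/2) = 320 + 165*π.


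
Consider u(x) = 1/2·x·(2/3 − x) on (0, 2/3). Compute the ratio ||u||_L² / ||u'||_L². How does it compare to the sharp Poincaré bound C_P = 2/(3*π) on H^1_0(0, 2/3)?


||u||_L² / ||u'||_L² = sqrt(10)/15 < C_P = 2/(3*π).

u(x) = 1/2·x·(2/3 − x), so u'(x) = 1/3 - x.
u(x) = 1/2·x·(2/3 − x) vanishes at x = 0 and x = 2/3, so u ∈ H^1_0(0, 2/3). Differentiate via the product rule and integrate the resulting polynomials term by term.
  ∫_0^2/3 u² dx = ∫_0^2/3 (x^4/4 - x^3/3 + x^2/9) dx. Term by term:
    ∫_0^2/3 x^4/4 dx = 8/1215;  ∫_0^2/3 -x^3/3 dx = -4/243;  ∫_0^2/3 x^2/9 dx = 8/729.
  Sum: 8/1215 − 4/243 + 8/729 = 4/3645.
  ∫_0^2/3 (u')² dx = ∫_0^2/3 (x^2 - 2*x/3 + 1/9) dx. Term by term:
    ∫_0^2/3 x^2 dx = 8/81;  ∫_0^2/3 -2*x/3 dx = -4/27;  ∫_0^2/3 1/9 dx = 2/27.
  Sum: 8/81 − 4/27 + 2/27 = 2/81.
∫_0^2/3 u² dx = 4/3645, so ||u||_L² = 2*sqrt(5)/135.
∫_0^2/3 (u')² dx = 2/81, so ||u'||_L² = sqrt(2)/9.
Ratio ||u||_L² / ||u'||_L² = sqrt(10)/15.
Sharp Poincaré constant on H^1_0(0, 2/3) is C_P = L/π = 2/(3*π), achieved by sin(3*π/2·x).
A polynomial bump cannot attain the sharp Poincaré constant (only the first sine eigenfunction does), so the ratio is strictly less than C_P, consistent with ||u||_L² ≤ C_P ||u'||_L².


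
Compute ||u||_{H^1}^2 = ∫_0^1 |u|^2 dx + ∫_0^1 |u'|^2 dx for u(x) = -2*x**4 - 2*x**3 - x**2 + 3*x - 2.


||u||_{H^1}^2 = 3599/126

The H^1 norm (squared) on an interval (0, L) is
  ||u||_{H^1}^2 = ∫_0^L u(x)^2 dx + ∫_0^L u'(x)^2 dx.
Compute u'(x) = -8*x**3 - 6*x**2 - 2*x + 3.
Then u(x)^2 = 4*x**8 + 8*x**7 + 8*x**6 - 8*x**5 - 3*x**4 + 2*x**3 + 13*x**2 - 12*x + 4 and u'(x)^2 = 64*x**6 + 96*x**5 + 68*x**4 - 24*x**3 - 32*x**2 - 12*x + 9.
Integrate each monomial from 0 to 1 using ∫_0^1 c·x^n dx = c·1^(n+1)/(n+1):
  ∫_0^1 u(x)^2 dx = ∫_0^1 (4*x^8 + 8*x^7 + 8*x^6 - 8*x^5 - 3*x^4 + 2*x^3 + 13*x^2 - 12*x + 4) dx. Term by term:
    ∫_0^1 4*x^8 dx = 4/9;  ∫_0^1 8*x^7 dx = 1;  ∫_0^1 8*x^6 dx = 8/7;
    ∫_0^1 -8*x^5 dx = -4/3;  ∫_0^1 -3*x^4 dx = -3/5;  ∫_0^1 2*x^3 dx = 1/2;
    ∫_0^1 13*x^2 dx = 13/3;  ∫_0^1 -12*x dx = -6;  ∫_0^1 4 dx = 4.
  Sum: 4/9 + 1 + 8/7 − 4/3 − 3/5 + 1/2 + 13/3 − 6 + 4 = 2197/630.
  ∫_0^1 u'(x)^2 dx = ∫_0^1 (64*x^6 + 96*x^5 + 68*x^4 - 24*x^3 - 32*x^2 - 12*x + 9) dx. Term by term:
    ∫_0^1 64*x^6 dx = 64/7;  ∫_0^1 96*x^5 dx = 16;  ∫_0^1 68*x^4 dx = 68/5;
    ∫_0^1 -24*x^3 dx = -6;  ∫_0^1 -32*x^2 dx = -32/3;  ∫_0^1 -12*x dx = -6;
    ∫_0^1 9 dx = 9.
  Sum: 64/7 + 16 + 68/5 − 6 − 32/3 − 6 + 9 = 2633/105.
Adding: ||u||_{H^1}^2 = 2197/630 + 2633/105 = 3599/126.


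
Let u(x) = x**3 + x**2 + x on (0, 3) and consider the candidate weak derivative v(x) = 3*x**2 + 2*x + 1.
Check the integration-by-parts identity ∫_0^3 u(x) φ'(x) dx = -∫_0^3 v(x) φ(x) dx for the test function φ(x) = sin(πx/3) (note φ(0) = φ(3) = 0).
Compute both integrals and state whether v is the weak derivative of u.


LHS = -105/π + 324/π^3, RHS = -105/π + 324/π^3. Yes, v = u' weakly.

u(x) = x**3 + x**2 + x, classical derivative u'(x) = 3*x**2 + 2*x + 1.
φ(x) = sin(πx/3), so φ'(x) = π*cos(π*x/3)/3.
Note φ(0) = φ(3) = 0, so the boundary term u·φ vanishes.
LHS = ∫_0^3 u(x) φ'(x) dx = ∫_0^3 (π*x^3*cos(π*x/3)/3 + π*x^2*cos(π*x/3)/3 + π*x*cos(π*x/3)/3) dx. Term by term:
  ∫_0^3 π*x*cos(π*x/3)/3 dx = -6/π;  ∫_0^3 π*x^2*cos(π*x/3)/3 dx = -18/π;  ∫_0^3 π*x^3*cos(π*x/3)/3 dx = -81/π + 324/π^3.
Sum: -6/π − 18/π + -81/π + 324/π^3 = -105/π + 324/π^3.
So LHS = -105/π + 324/π^3.
∫_0^3 v(x) φ(x) dx = ∫_0^3 (3*x^2*sin(π*x/3) + 2*x*sin(π*x/3) + sin(π*x/3)) dx. Term by term:
  ∫_0^3 2*x*sin(π*x/3) dx = 18/π;  ∫_0^3 3*x^2*sin(π*x/3) dx = -324/π^3 + 81/π;  ∫_0^3 sin(π*x/3) dx = 6/π.
Sum: 18/π + -324/π^3 + 81/π + 6/π = -324/π^3 + 105/π.
So RHS = -∫_0^3 v(x) φ(x) dx = -105/π + 324/π^3.
LHS = RHS, so the identity holds for this test φ.
Moreover u is smooth here and v(x) = u'(x) = 3*x**2 + 2*x + 1 pointwise, so the identity holds for every test function. Hence v is the weak derivative of u.


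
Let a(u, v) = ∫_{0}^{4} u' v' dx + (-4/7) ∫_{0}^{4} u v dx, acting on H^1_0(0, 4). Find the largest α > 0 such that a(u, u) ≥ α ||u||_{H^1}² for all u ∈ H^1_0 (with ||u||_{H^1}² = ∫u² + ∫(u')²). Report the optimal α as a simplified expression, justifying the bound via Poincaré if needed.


α = (-64/7 + π^2)/(π^2 + 16)

Coercivity of a(·,·) on H^1_0(0, 4) means a(u, u) ≥ α ||u||_{H^1}² for every u ∈ H^1_0.
The interval has length L = 4, and Poincaré/coercivity depend only on L. Here a(u, u) = ∫(u')² + (-4/7)·∫u².
Here c = -4/7 < 0 with |c| < (π/L)² = π^2/16, so coercivity still holds. The condition a(u,u) ≥ α||u||_{H^1}² reads (1−α)∫(u')² ≥ (α−c)∫u². Any admissible α is ≤ 1 (rapidly oscillating u have ∫u²/∫(u')² → 0), and α = 1 would force 0 ≥ (1−c)∫u², impossible since c < 1; so 1−α > 0. By the sharp Poincaré inequality on H^1_0 of an interval of length L, ∫(u')² ≥ (π/L)²∫u² with equality for the first sine mode sin(π(x−x₀)/L) (x₀ the left endpoint), so the inequality holds for all u iff (1−α)(π/L)² ≥ α − c, i.e. α ≤ ((π/L)² + c)/((π/L)² + 1) = (1 + c(L/π)²)/(1 + (L/π)²). (Direct route, valid since c ≤ 0: Poincaré gives c∫u² ≥ c(L/π)²∫(u')², so a(u,u) ≥ (1 + c(L/π)²)∫(u')², while ||u||_{H^1}² ≤ (1 + (L/π)²)∫(u')²; dividing yields the same α.) With (π/L)² = π^2/16 and c = -4/7, the largest admissible constant is α = ((π/L)² + c)/((π/L)² + 1).
Simplifying, α = (-64/7 + π^2)/(π^2 + 16).


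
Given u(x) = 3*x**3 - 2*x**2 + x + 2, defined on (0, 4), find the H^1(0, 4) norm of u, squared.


||u||_{H^1}^2 = 979228/35

The H^1 norm (squared) on an interval (0, L) is
  ||u||_{H^1}^2 = ∫_0^L u(x)^2 dx + ∫_0^L u'(x)^2 dx.
Compute u'(x) = 9*x**2 - 4*x + 1.
Then u(x)^2 = 9*x**6 - 12*x**5 + 10*x**4 + 8*x**3 - 7*x**2 + 4*x + 4 and u'(x)^2 = 81*x**4 - 72*x**3 + 34*x**2 - 8*x + 1.
Integrate each monomial from 0 to 4 using ∫_0^4 c·x^n dx = c·4^(n+1)/(n+1):
  ∫_0^4 u(x)^2 dx = ∫_0^4 (9*x^6 - 12*x^5 + 10*x^4 + 8*x^3 - 7*x^2 + 4*x + 4) dx. Term by term:
    ∫_0^4 9*x^6 dx = 147456/7;  ∫_0^4 -12*x^5 dx = -8192;  ∫_0^4 10*x^4 dx = 2048;
    ∫_0^4 8*x^3 dx = 512;  ∫_0^4 -7*x^2 dx = -448/3;  ∫_0^4 4*x dx = 32;
    ∫_0^4 4 dx = 16.
  Sum: 147456/7 − 8192 + 2048 + 512 − 448/3 + 32 + 16 = 321968/21.
  ∫_0^4 u'(x)^2 dx = ∫_0^4 (81*x^4 - 72*x^3 + 34*x^2 - 8*x + 1) dx. Term by term:
    ∫_0^4 81*x^4 dx = 82944/5;  ∫_0^4 -72*x^3 dx = -4608;  ∫_0^4 34*x^2 dx = 2176/3;
    ∫_0^4 -8*x dx = -64;  ∫_0^4 1 dx = 4.
  Sum: 82944/5 − 4608 + 2176/3 − 64 + 4 = 189692/15.
Adding: ||u||_{H^1}^2 = 321968/21 + 189692/15 = 979228/35.


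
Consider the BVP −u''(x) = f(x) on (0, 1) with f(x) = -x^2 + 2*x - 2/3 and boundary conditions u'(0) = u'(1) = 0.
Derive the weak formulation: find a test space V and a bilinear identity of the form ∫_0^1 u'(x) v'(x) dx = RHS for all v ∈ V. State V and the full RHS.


V = H^1(0, 1) (no boundary constraint on v; u is determined up to an additive constant); weak form: ∫_0^1 u'v' dx = ∫_0^1 (-x^2 + 2*x - 2/3) v dx for all v ∈ V.

Multiply both sides by a test function v and integrate from 0 to 1:
  ∫_0^1 −u''(x) v(x) dx = ∫_0^1 f(x) v(x) dx.
Integrate the LHS by parts once:
  ∫_0^1 −u'' v dx = −[u'(x) v(x)]_0^1 + ∫_0^1 u'(x) v'(x) dx.
Thus ∫_0^1 u'(x) v'(x) dx = ∫_0^1 f(x) v(x) dx + [u'(x) v(x)]_0^1.
Choose V so that boundary terms are either known or forced to vanish.
u has homogeneous Neumann: u'(0) = u'(1) = 0. So [u' v]_0^1 = 0·v(1) − 0·v(0) = 0 for any v; take V = H^1(0, 1).
Weak formulation: find u (satisfying any essential BC) such that ∫_0^1 u'(x) v'(x) dx = ∫_0^1 f v dx for all v ∈ V (homogeneous Neumann, so boundary terms vanish).
Substituting f(x) = -x^2 + 2*x - 2/3, the right-hand side is ∫_0^1 (-x^2 + 2*x - 2/3) v dx.
Compatibility check (pure Neumann): taking v ≡ 1 ∈ V gives 0 = ∫_0^1 f dx + (0) − (0), i.e. ∫_0^1 f dx must equal u'(0) − u'(1) = 0. Indeed ∫_0^1 (-x^2 + 2*x - 2/3) dx = 0, so the data are compatible. The solution is then unique only up to an additive constant (fix it e.g. by requiring ∫_0^1 u dx = 0).


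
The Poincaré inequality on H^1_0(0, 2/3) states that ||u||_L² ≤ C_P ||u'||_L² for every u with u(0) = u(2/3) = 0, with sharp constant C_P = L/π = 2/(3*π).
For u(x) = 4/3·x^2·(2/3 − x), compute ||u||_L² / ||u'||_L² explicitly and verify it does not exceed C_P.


||u||_L² / ||u'||_L² = sqrt(14)/21 < C_P = 2/(3*π).

u(x) = 4/3·x^2·(2/3 − x), so u'(x) = 4*x*(4 - 9*x)/9.
u(x) = 4/3·x^2·(2/3 − x) vanishes at x = 0 and x = 2/3, so u ∈ H^1_0(0, 2/3). Differentiate via the product rule and integrate the resulting polynomials term by term.
  ∫_0^2/3 u² dx = ∫_0^2/3 (16*x^6/9 - 64*x^5/27 + 64*x^4/81) dx. Term by term:
    ∫_0^2/3 16*x^6/9 dx = 2048/137781;  ∫_0^2/3 -64*x^5/27 dx = -2048/59049;  ∫_0^2/3 64*x^4/81 dx = 2048/98415.
  Sum: 2048/137781 − 2048/59049 + 2048/98415 = 2048/2066715.
  ∫_0^2/3 (u')² dx = ∫_0^2/3 (16*x^4 - 128*x^3/9 + 256*x^2/81) dx. Term by term:
    ∫_0^2/3 16*x^4 dx = 512/1215;  ∫_0^2/3 -128*x^3/9 dx = -512/729;  ∫_0^2/3 256*x^2/81 dx = 2048/6561.
  Sum: 512/1215 − 512/729 + 2048/6561 = 1024/32805.
∫_0^2/3 u² dx = 2048/2066715, so ||u||_L² = 32*sqrt(70)/8505.
∫_0^2/3 (u')² dx = 1024/32805, so ||u'||_L² = 32*sqrt(5)/405.
Ratio ||u||_L² / ||u'||_L² = sqrt(14)/21.
Sharp Poincaré constant on H^1_0(0, 2/3) is C_P = L/π = 2/(3*π), achieved by sin(3*π/2·x).
A polynomial bump cannot attain the sharp Poincaré constant (only the first sine eigenfunction does), so the ratio is strictly less than C_P, consistent with ||u||_L² ≤ C_P ||u'||_L².


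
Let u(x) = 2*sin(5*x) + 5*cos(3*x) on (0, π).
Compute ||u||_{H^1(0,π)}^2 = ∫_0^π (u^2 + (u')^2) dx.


||u||_{H^1(0,π)}^2 = 177*π

u'(x) = -15*sin(3*x) + 10*cos(5*x).
Expand u² and (u')² and integrate term by term on (0, π), using: for integers n ≥ 1, ∫_0^π sin²(nx) dx = ∫_0^π cos²(nx) dx = π/2; for n ≠ n', ∫_0^π sin(nx)sin(n'x) dx = ∫_0^π cos(nx)cos(n'x) dx = 0; and by product-to-sum, ∫_0^π sin(nx)cos(n'x) dx = ½∫_0^π [sin((n+n')x) + sin((n−n')x)] dx, which is 0 when n+n' is even and 2n/(n²−n'²) when n+n' is odd (it need not vanish on (0, π)).
  u² squared terms: (2)²·∫sin(5x)² dx = 4·π/2 = 2*π;  (5)²·∫cos(3x)² dx = 25·π/2 = 25*π/2.
  u² cross terms: 2·(2)·(5)·∫sin(5x)·cos(3x) dx = 20·(0) = 0.
  So ∫_0^π u² dx = 2*π + 25*π/2 + 0 = 29*π/2.
  (u')² squared terms: (-15)²·∫sin(3x)² dx = 225·π/2 = 225*π/2;  (10)²·∫cos(5x)² dx = 100·π/2 = 50*π.
  (u')² cross terms: 2·(-15)·(10)·∫sin(3x)·cos(5x) dx = -300·(0) = 0.
  So ∫_0^π (u')² dx = 225*π/2 + 50*π + 0 = 325*π/2.
||u||_{H^1}^2 = (29*π/2) + (325*π/2) = 177*π.


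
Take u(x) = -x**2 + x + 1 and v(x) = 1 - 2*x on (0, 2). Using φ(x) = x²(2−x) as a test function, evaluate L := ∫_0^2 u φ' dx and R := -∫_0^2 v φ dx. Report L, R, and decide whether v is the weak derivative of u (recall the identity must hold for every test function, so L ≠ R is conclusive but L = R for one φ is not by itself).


LHS = 28/15, RHS = 28/15. Yes, v = u' weakly.

u(x) = -x**2 + x + 1, classical derivative u'(x) = 1 - 2*x.
φ(x) = x²(2−x), so φ'(x) = x*(4 - 3*x).
Note φ(0) = φ(2) = 0, so the boundary term u·φ vanishes.
LHS = ∫_0^2 u(x) φ'(x) dx = ∫_0^2 (3*x^4 - 7*x^3 + x^2 + 4*x) dx. Term by term:
  ∫_0^2 3*x^4 dx = 96/5;  ∫_0^2 -7*x^3 dx = -28;  ∫_0^2 x^2 dx = 8/3;
  ∫_0^2 4*x dx = 8.
Sum: 96/5 − 28 + 8/3 + 8 = 28/15.
So LHS = 28/15.
∫_0^2 v(x) φ(x) dx = ∫_0^2 (2*x^4 - 5*x^3 + 2*x^2) dx. Term by term:
  ∫_0^2 2*x^4 dx = 64/5;  ∫_0^2 -5*x^3 dx = -20;  ∫_0^2 2*x^2 dx = 16/3.
Sum: 64/5 − 20 + 16/3 = -28/15.
So RHS = -∫_0^2 v(x) φ(x) dx = 28/15.
LHS = RHS, so the identity holds for this test φ.
Moreover u is smooth here and v(x) = u'(x) = 1 - 2*x pointwise, so the identity holds for every test function. Hence v is the weak derivative of u.


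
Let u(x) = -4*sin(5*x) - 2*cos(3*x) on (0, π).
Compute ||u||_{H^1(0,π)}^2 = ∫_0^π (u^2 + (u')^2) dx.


||u||_{H^1(0,π)}^2 = 228*π

u'(x) = 6*sin(3*x) - 20*cos(5*x).
Expand u² and (u')² and integrate term by term on (0, π), using: for integers n ≥ 1, ∫_0^π sin²(nx) dx = ∫_0^π cos²(nx) dx = π/2; for n ≠ n', ∫_0^π sin(nx)sin(n'x) dx = ∫_0^π cos(nx)cos(n'x) dx = 0; and by product-to-sum, ∫_0^π sin(nx)cos(n'x) dx = ½∫_0^π [sin((n+n')x) + sin((n−n')x)] dx, which is 0 when n+n' is even and 2n/(n²−n'²) when n+n' is odd (it need not vanish on (0, π)).
  u² squared terms: (-4)²·∫sin(5x)² dx = 16·π/2 = 8*π;  (-2)²·∫cos(3x)² dx = 4·π/2 = 2*π.
  u² cross terms: 2·(-4)·(-2)·∫sin(5x)·cos(3x) dx = 16·(0) = 0.
  So ∫_0^π u² dx = 8*π + 2*π + 0 = 10*π.
  (u')² squared terms: (-20)²·∫cos(5x)² dx = 400·π/2 = 200*π;  (6)²·∫sin(3x)² dx = 36·π/2 = 18*π.
  (u')² cross terms: 2·(-20)·(6)·∫cos(5x)·sin(3x) dx = -240·(0) = 0.
  So ∫_0^π (u')² dx = 200*π + 18*π + 0 = 218*π.
||u||_{H^1}^2 = (10*π) + (218*π) = 228*π.


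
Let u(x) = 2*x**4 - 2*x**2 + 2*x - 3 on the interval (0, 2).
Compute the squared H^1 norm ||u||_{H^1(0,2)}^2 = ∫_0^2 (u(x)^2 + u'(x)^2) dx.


||u||_{H^1}^2 = 46234/45

The H^1 norm (squared) on an interval (0, L) is
  ||u||_{H^1}^2 = ∫_0^L u(x)^2 dx + ∫_0^L u'(x)^2 dx.
Compute u'(x) = 8*x**3 - 4*x + 2.
Then u(x)^2 = 4*x**8 - 8*x**6 + 8*x**5 - 8*x**4 - 8*x**3 + 16*x**2 - 12*x + 9 and u'(x)^2 = 64*x**6 - 64*x**4 + 32*x**3 + 16*x**2 - 16*x + 4.
Integrate each monomial from 0 to 2 using ∫_0^2 c·x^n dx = c·2^(n+1)/(n+1):
  ∫_0^2 u(x)^2 dx = ∫_0^2 (4*x^8 - 8*x^6 + 8*x^5 - 8*x^4 - 8*x^3 + 16*x^2 - 12*x + 9) dx. Term by term:
    ∫_0^2 4*x^8 dx = 2048/9;  ∫_0^2 -8*x^6 dx = -1024/7;  ∫_0^2 8*x^5 dx = 256/3;
    ∫_0^2 -8*x^4 dx = -256/5;  ∫_0^2 -8*x^3 dx = -32;  ∫_0^2 16*x^2 dx = 128/3;
    ∫_0^2 -12*x dx = -24;  ∫_0^2 9 dx = 18.
  Sum: 2048/9 − 1024/7 + 256/3 − 256/5 − 32 + 128/3 − 24 + 18 = 37822/315.
  ∫_0^2 u'(x)^2 dx = ∫_0^2 (64*x^6 - 64*x^4 + 32*x^3 + 16*x^2 - 16*x + 4) dx. Term by term:
    ∫_0^2 64*x^6 dx = 8192/7;  ∫_0^2 -64*x^4 dx = -2048/5;  ∫_0^2 32*x^3 dx = 128;
    ∫_0^2 16*x^2 dx = 128/3;  ∫_0^2 -16*x dx = -32;  ∫_0^2 4 dx = 8.
  Sum: 8192/7 − 2048/5 + 128 + 128/3 − 32 + 8 = 95272/105.
Adding: ||u||_{H^1}^2 = 37822/315 + 95272/105 = 46234/45.


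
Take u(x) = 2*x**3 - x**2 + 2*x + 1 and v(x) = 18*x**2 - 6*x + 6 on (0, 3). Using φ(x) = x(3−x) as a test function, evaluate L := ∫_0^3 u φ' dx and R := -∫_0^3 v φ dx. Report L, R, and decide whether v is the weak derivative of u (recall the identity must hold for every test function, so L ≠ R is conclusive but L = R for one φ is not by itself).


LHS = -342/5, RHS = -1026/5. No, v is not the weak derivative of u.

u(x) = 2*x**3 - x**2 + 2*x + 1, classical derivative u'(x) = 6*x**2 - 2*x + 2.
φ(x) = x(3−x), so φ'(x) = 3 - 2*x.
Note φ(0) = φ(3) = 0, so the boundary term u·φ vanishes.
LHS = ∫_0^3 u(x) φ'(x) dx = ∫_0^3 (-4*x^4 + 8*x^3 - 7*x^2 + 4*x + 3) dx. Term by term:
  ∫_0^3 -4*x^4 dx = -972/5;  ∫_0^3 8*x^3 dx = 162;  ∫_0^3 -7*x^2 dx = -63;
  ∫_0^3 4*x dx = 18;  ∫_0^3 3 dx = 9.
Sum: -972/5 + 162 − 63 + 18 + 9 = -342/5.
So LHS = -342/5.
∫_0^3 v(x) φ(x) dx = ∫_0^3 (-18*x^4 + 60*x^3 - 24*x^2 + 18*x) dx. Term by term:
  ∫_0^3 -18*x^4 dx = -4374/5;  ∫_0^3 60*x^3 dx = 1215;  ∫_0^3 -24*x^2 dx = -216;
  ∫_0^3 18*x dx = 81.
Sum: -4374/5 + 1215 − 216 + 81 = 1026/5.
So RHS = -∫_0^3 v(x) φ(x) dx = -1026/5.
LHS − RHS = 684/5 ≠ 0, so the identity fails.
(For a valid weak derivative the identity must hold for EVERY test function, in particular this one. The failure shows v is NOT the weak derivative of u.)
Correct weak derivative would be u'(x) = 6*x**2 - 2*x + 2.


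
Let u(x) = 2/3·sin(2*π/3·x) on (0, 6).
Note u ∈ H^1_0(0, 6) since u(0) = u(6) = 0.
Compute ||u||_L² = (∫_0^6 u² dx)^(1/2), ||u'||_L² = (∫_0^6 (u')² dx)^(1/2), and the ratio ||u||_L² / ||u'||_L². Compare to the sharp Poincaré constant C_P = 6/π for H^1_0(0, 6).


||u||_L² / ||u'||_L² = 3/(2*π) < C_P = 6/π.

u(x) = 2/3·sin(2*π/3·x), so u'(x) = 4*π*cos(2*π*x/3)/9.
Writing u(x) = A·sin(kπx/L) with A = 2/3 and k = 4, use ∫_0^L sin²(kπx/L) dx = L/2 and ∫_0^L cos²(kπx/L) dx = L/2.
u² = 4/9·sin²(2*π/3·x) and (u')² = 16*π^2/81·cos²(2*π/3·x), and each of sin², cos² integrates to L/2 = 3 over (0, 6).
∫_0^6 u² dx = 4/3, so ||u||_L² = 2*sqrt(3)/3.
∫_0^6 (u')² dx = 16*π^2/27, so ||u'||_L² = 4*sqrt(3)*π/9.
Ratio ||u||_L² / ||u'||_L² = 3/(2*π).
Sharp Poincaré constant on H^1_0(0, 6) is C_P = L/π = 6/π, achieved by sin(π/6·x).
This is the k = 4 harmonic; the ratio L/(kπ) is strictly less than C_P = L/π, consistent with the sharp inequality ||u||_L² ≤ C_P ||u'||_L².


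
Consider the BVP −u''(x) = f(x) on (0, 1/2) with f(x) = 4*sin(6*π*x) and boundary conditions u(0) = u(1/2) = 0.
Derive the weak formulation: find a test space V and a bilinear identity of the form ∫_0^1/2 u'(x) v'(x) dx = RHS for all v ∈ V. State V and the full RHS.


V = H^1_0(0, 1/2) (so v(0) = v(1/2) = 0); weak form: ∫_0^1/2 u'v' dx = ∫_0^1/2 (4*sin(6*π*x)) v dx for all v ∈ V.

Multiply both sides by a test function v and integrate from 0 to 1/2:
  ∫_0^1/2 −u''(x) v(x) dx = ∫_0^1/2 f(x) v(x) dx.
Integrate the LHS by parts once:
  ∫_0^1/2 −u'' v dx = −[u'(x) v(x)]_0^1/2 + ∫_0^1/2 u'(x) v'(x) dx.
Thus ∫_0^1/2 u'(x) v'(x) dx = ∫_0^1/2 f(x) v(x) dx + [u'(x) v(x)]_0^1/2.
Choose V so that boundary terms are either known or forced to vanish.
u is Dirichlet: u(0) = u(1/2) = 0. Let V = H^1_0(0, 1/2); then v(0) = v(1/2) = 0, and [u' v]_0^1/2 = 0.
Weak formulation: find u (satisfying any essential BC) such that ∫_0^1/2 u'(x) v'(x) dx = ∫_0^1/2 f v dx for all v ∈ V.
Substituting f(x) = 4*sin(6*π*x), the right-hand side is ∫_0^1/2 (4*sin(6*π*x)) v dx.


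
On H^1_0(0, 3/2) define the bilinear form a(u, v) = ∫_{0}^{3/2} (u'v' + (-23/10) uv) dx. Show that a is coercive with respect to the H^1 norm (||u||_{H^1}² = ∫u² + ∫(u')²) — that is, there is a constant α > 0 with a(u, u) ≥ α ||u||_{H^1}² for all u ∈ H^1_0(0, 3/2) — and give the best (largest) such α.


α = (-207 + 40*π^2)/(10*(9 + 4*π^2))

Coercivity of a(·,·) on H^1_0(0, 3/2) means a(u, u) ≥ α ||u||_{H^1}² for every u ∈ H^1_0.
The interval has length L = 3/2, and Poincaré/coercivity depend only on L. Here a(u, u) = ∫(u')² + (-23/10)·∫u².
Here c = -23/10 < 0 with |c| < (π/L)² = 4*π^2/9, so coercivity still holds. The condition a(u,u) ≥ α||u||_{H^1}² reads (1−α)∫(u')² ≥ (α−c)∫u². Any admissible α is ≤ 1 (rapidly oscillating u have ∫u²/∫(u')² → 0), and α = 1 would force 0 ≥ (1−c)∫u², impossible since c < 1; so 1−α > 0. By the sharp Poincaré inequality on H^1_0 of an interval of length L, ∫(u')² ≥ (π/L)²∫u² with equality for the first sine mode sin(π(x−x₀)/L) (x₀ the left endpoint), so the inequality holds for all u iff (1−α)(π/L)² ≥ α − c, i.e. α ≤ ((π/L)² + c)/((π/L)² + 1) = (1 + c(L/π)²)/(1 + (L/π)²). (Direct route, valid since c ≤ 0: Poincaré gives c∫u² ≥ c(L/π)²∫(u')², so a(u,u) ≥ (1 + c(L/π)²)∫(u')², while ||u||_{H^1}² ≤ (1 + (L/π)²)∫(u')²; dividing yields the same α.) With (π/L)² = 4*π^2/9 and c = -23/10, the largest admissible constant is α = ((π/L)² + c)/((π/L)² + 1).
Simplifying, α = (-207 + 40*π^2)/(10*(9 + 4*π^2)).


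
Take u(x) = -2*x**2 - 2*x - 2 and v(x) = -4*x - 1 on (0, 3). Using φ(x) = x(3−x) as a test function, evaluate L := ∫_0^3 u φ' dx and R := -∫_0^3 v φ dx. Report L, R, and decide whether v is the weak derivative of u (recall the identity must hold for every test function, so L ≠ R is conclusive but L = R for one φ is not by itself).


LHS = 36, RHS = 63/2. No, v is not the weak derivative of u.

u(x) = -2*x**2 - 2*x - 2, classical derivative u'(x) = -4*x - 2.
φ(x) = x(3−x), so φ'(x) = 3 - 2*x.
Note φ(0) = φ(3) = 0, so the boundary term u·φ vanishes.
LHS = ∫_0^3 u(x) φ'(x) dx = ∫_0^3 (4*x^3 - 2*x^2 - 2*x - 6) dx. Term by term:
  ∫_0^3 4*x^3 dx = 81;  ∫_0^3 -2*x^2 dx = -18;  ∫_0^3 -2*x dx = -9;
  ∫_0^3 -6 dx = -18.
Sum: 81 − 18 − 9 − 18 = 36.
So LHS = 36.
∫_0^3 v(x) φ(x) dx = ∫_0^3 (4*x^3 - 11*x^2 - 3*x) dx. Term by term:
  ∫_0^3 4*x^3 dx = 81;  ∫_0^3 -11*x^2 dx = -99;  ∫_0^3 -3*x dx = -27/2.
Sum: 81 − 99 − 27/2 = -63/2.
So RHS = -∫_0^3 v(x) φ(x) dx = 63/2.
LHS − RHS = 9/2 ≠ 0, so the identity fails.
(For a valid weak derivative the identity must hold for EVERY test function, in particular this one. The failure shows v is NOT the weak derivative of u.)
Correct weak derivative would be u'(x) = -4*x - 2.


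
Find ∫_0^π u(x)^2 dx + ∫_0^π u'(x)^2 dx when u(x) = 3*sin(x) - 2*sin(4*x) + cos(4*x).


||u||_{H^1(0,π)}^2 = -68/5 + 103*π/2

u'(x) = -4*sin(4*x) + 3*cos(x) - 8*cos(4*x).
Expand u² and (u')² and integrate term by term on (0, π), using: for integers n ≥ 1, ∫_0^π sin²(nx) dx = ∫_0^π cos²(nx) dx = π/2; for n ≠ n', ∫_0^π sin(nx)sin(n'x) dx = ∫_0^π cos(nx)cos(n'x) dx = 0; and by product-to-sum, ∫_0^π sin(nx)cos(n'x) dx = ½∫_0^π [sin((n+n')x) + sin((n−n')x)] dx, which is 0 when n+n' is even and 2n/(n²−n'²) when n+n' is odd (it need not vanish on (0, π)).
  u² squared terms: (-2)²·∫sin(4x)² dx = 4·π/2 = 2*π;  (3)²·∫sin(x)² dx = 9·π/2 = 9*π/2;  (1)²·∫cos(4x)² dx = 1·π/2 = π/2.
  u² cross terms: 2·(-2)·(3)·∫sin(4x)·sin(x) dx = -12·(0) = 0;  2·(-2)·(1)·∫sin(4x)·cos(4x) dx = -4·(0) = 0;  2·(3)·(1)·∫sin(x)·cos(4x) dx = 6·(-2/15) = -4/5.
  So ∫_0^π u² dx = 2*π + 9*π/2 + π/2 + 0 + 0 − 4/5 = -4/5 + 7*π.
  (u')² squared terms: (-8)²·∫cos(4x)² dx = 64·π/2 = 32*π;  (-4)²·∫sin(4x)² dx = 16·π/2 = 8*π;  (3)²·∫cos(x)² dx = 9·π/2 = 9*π/2.
  (u')² cross terms: 2·(-8)·(-4)·∫cos(4x)·sin(4x) dx = 64·(0) = 0;  2·(-8)·(3)·∫cos(4x)·cos(x) dx = -48·(0) = 0;  2·(-4)·(3)·∫sin(4x)·cos(x) dx = -24·(8/15) = -64/5.
  So ∫_0^π (u')² dx = 32*π + 8*π + 9*π/2 + 0 + 0 − 64/5 = -64/5 + 89*π/2.
||u||_{H^1}^2 = (-4/5 + 7*π) + (-64/5 + 89*π/2) = -68/5 + 103*π/2.


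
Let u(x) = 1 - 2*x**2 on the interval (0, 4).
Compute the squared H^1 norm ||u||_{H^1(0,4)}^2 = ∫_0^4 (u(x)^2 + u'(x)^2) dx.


||u||_{H^1}^2 = 5396/5

The H^1 norm (squared) on an interval (0, L) is
  ||u||_{H^1}^2 = ∫_0^L u(x)^2 dx + ∫_0^L u'(x)^2 dx.
Compute u'(x) = -4*x.
Then u(x)^2 = 4*x**4 - 4*x**2 + 1 and u'(x)^2 = 16*x**2.
Integrate each monomial from 0 to 4 using ∫_0^4 c·x^n dx = c·4^(n+1)/(n+1):
  ∫_0^4 u(x)^2 dx = ∫_0^4 (4*x^4 - 4*x^2 + 1) dx. Term by term:
    ∫_0^4 4*x^4 dx = 4096/5;  ∫_0^4 -4*x^2 dx = -256/3;  ∫_0^4 1 dx = 4.
  Sum: 4096/5 − 256/3 + 4 = 11068/15.
  ∫_0^4 u'(x)^2 dx = ∫_0^4 (16*x^2) dx. Term by term:
    ∫_0^4 16*x^2 dx = 1024/3.
Adding: ||u||_{H^1}^2 = 11068/15 + 1024/3 = 5396/5.


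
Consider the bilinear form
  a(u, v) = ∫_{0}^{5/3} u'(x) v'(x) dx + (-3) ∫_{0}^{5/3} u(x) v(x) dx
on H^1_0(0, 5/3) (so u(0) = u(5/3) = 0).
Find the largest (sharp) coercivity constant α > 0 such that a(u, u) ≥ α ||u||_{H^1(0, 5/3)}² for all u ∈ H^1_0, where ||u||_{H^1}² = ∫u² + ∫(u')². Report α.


α = 3*(-25 + 3*π^2)/(25 + 9*π^2)

Coercivity of a(·,·) on H^1_0(0, 5/3) means a(u, u) ≥ α ||u||_{H^1}² for every u ∈ H^1_0.
The interval has length L = 5/3, and Poincaré/coercivity depend only on L. Here a(u, u) = ∫(u')² + (-3)·∫u².
Here c = -3 < 0 with |c| < (π/L)² = 9*π^2/25, so coercivity still holds. The condition a(u,u) ≥ α||u||_{H^1}² reads (1−α)∫(u')² ≥ (α−c)∫u². Any admissible α is ≤ 1 (rapidly oscillating u have ∫u²/∫(u')² → 0), and α = 1 would force 0 ≥ (1−c)∫u², impossible since c < 1; so 1−α > 0. By the sharp Poincaré inequality on H^1_0 of an interval of length L, ∫(u')² ≥ (π/L)²∫u² with equality for the first sine mode sin(π(x−x₀)/L) (x₀ the left endpoint), so the inequality holds for all u iff (1−α)(π/L)² ≥ α − c, i.e. α ≤ ((π/L)² + c)/((π/L)² + 1) = (1 + c(L/π)²)/(1 + (L/π)²). (Direct route, valid since c ≤ 0: Poincaré gives c∫u² ≥ c(L/π)²∫(u')², so a(u,u) ≥ (1 + c(L/π)²)∫(u')², while ||u||_{H^1}² ≤ (1 + (L/π)²)∫(u')²; dividing yields the same α.) With (π/L)² = 9*π^2/25 and c = -3, the largest admissible constant is α = ((π/L)² + c)/((π/L)² + 1).
Simplifying, α = 3*(-25 + 3*π^2)/(25 + 9*π^2).


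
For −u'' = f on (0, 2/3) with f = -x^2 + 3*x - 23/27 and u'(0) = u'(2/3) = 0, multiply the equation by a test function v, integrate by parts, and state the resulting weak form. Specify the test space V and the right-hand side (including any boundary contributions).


V = H^1(0, 2/3) (no boundary constraint on v; u is determined up to an additive constant); weak form: ∫_0^2/3 u'v' dx = ∫_0^2/3 (-x^2 + 3*x - 23/27) v dx for all v ∈ V.

Multiply both sides by a test function v and integrate from 0 to 2/3:
  ∫_0^2/3 −u''(x) v(x) dx = ∫_0^2/3 f(x) v(x) dx.
Integrate the LHS by parts once:
  ∫_0^2/3 −u'' v dx = −[u'(x) v(x)]_0^2/3 + ∫_0^2/3 u'(x) v'(x) dx.
Thus ∫_0^2/3 u'(x) v'(x) dx = ∫_0^2/3 f(x) v(x) dx + [u'(x) v(x)]_0^2/3.
Choose V so that boundary terms are either known or forced to vanish.
u has homogeneous Neumann: u'(0) = u'(2/3) = 0. So [u' v]_0^2/3 = 0·v(2/3) − 0·v(0) = 0 for any v; take V = H^1(0, 2/3).
Weak formulation: find u (satisfying any essential BC) such that ∫_0^2/3 u'(x) v'(x) dx = ∫_0^2/3 f v dx for all v ∈ V (homogeneous Neumann, so boundary terms vanish).
Substituting f(x) = -x^2 + 3*x - 23/27, the right-hand side is ∫_0^2/3 (-x^2 + 3*x - 23/27) v dx.
Compatibility check (pure Neumann): taking v ≡ 1 ∈ V gives 0 = ∫_0^2/3 f dx + (0) − (0), i.e. ∫_0^2/3 f dx must equal u'(0) − u'(2/3) = 0. Indeed ∫_0^2/3 (-x^2 + 3*x - 23/27) dx = 0, so the data are compatible. The solution is then unique only up to an additive constant (fix it e.g. by requiring ∫_0^2/3 u dx = 0).


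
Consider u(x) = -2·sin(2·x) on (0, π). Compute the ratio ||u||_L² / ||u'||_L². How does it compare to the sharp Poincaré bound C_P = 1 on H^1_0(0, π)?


||u||_L² / ||u'||_L² = 1/2 < C_P = 1.

u(x) = -2·sin(2·x), so u'(x) = -4*cos(2*x).
Writing u(x) = A·sin(kπx/L) with A = -2 and k = 2, use ∫_0^L sin²(kπx/L) dx = L/2 and ∫_0^L cos²(kπx/L) dx = L/2.
u² = 4·sin²(2·x) and (u')² = 16·cos²(2·x), and each of sin², cos² integrates to L/2 = π/2 over (0, π).
∫_0^π u² dx = 2*π, so ||u||_L² = sqrt(2)*sqrt(π).
∫_0^π (u')² dx = 8*π, so ||u'||_L² = 2*sqrt(2)*sqrt(π).
Ratio ||u||_L² / ||u'||_L² = 1/2.
Sharp Poincaré constant on H^1_0(0, π) is C_P = L/π = 1, achieved by sin(x).
This is the k = 2 harmonic; the ratio L/(kπ) is strictly less than C_P = L/π, consistent with the sharp inequality ||u||_L² ≤ C_P ||u'||_L².


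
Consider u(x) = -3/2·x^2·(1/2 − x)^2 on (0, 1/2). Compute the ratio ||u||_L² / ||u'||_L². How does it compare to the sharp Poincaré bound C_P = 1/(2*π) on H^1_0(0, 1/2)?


||u||_L² / ||u'||_L² = sqrt(3)/12 < C_P = 1/(2*π).

u(x) = -3/2·x^2·(1/2 − x)^2, so u'(x) = 3*x*(-8*x^2 + 6*x - 1)/4.
u(x) = -3/2·x^2·(1/2 − x)^2 vanishes at x = 0 and x = 1/2, so u ∈ H^1_0(0, 1/2). Differentiate via the product rule and integrate the resulting polynomials term by term.
  ∫_0^1/2 u² dx = ∫_0^1/2 (9*x^8/4 - 9*x^7/2 + 27*x^6/8 - 9*x^5/8 + 9*x^4/64) dx. Term by term:
    ∫_0^1/2 9*x^8/4 dx = 1/2048;  ∫_0^1/2 -9*x^7/2 dx = -9/4096;  ∫_0^1/2 27*x^6/8 dx = 27/7168;
    ∫_0^1/2 -9*x^5/8 dx = -3/1024;  ∫_0^1/2 9*x^4/64 dx = 9/10240.
  Sum: 1/2048 − 9/4096 + 27/7168 − 3/1024 + 9/10240 = 1/143360.
  ∫_0^1/2 (u')² dx = ∫_0^1/2 (36*x^6 - 54*x^5 + 117*x^4/4 - 27*x^3/4 + 9*x^2/16) dx. Term by term:
    ∫_0^1/2 36*x^6 dx = 9/224;  ∫_0^1/2 -54*x^5 dx = -9/64;  ∫_0^1/2 117*x^4/4 dx = 117/640;
    ∫_0^1/2 -27*x^3/4 dx = -27/256;  ∫_0^1/2 9*x^2/16 dx = 3/128.
  Sum: 9/224 − 9/64 + 117/640 − 27/256 + 3/128 = 3/8960.
∫_0^1/2 u² dx = 1/143360, so ||u||_L² = sqrt(35)/2240.
∫_0^1/2 (u')² dx = 3/8960, so ||u'||_L² = sqrt(105)/560.
Ratio ||u||_L² / ||u'||_L² = sqrt(3)/12.
Sharp Poincaré constant on H^1_0(0, 1/2) is C_P = L/π = 1/(2*π), achieved by sin(2*π·x).
A polynomial bump cannot attain the sharp Poincaré constant (only the first sine eigenfunction does), so the ratio is strictly less than C_P, consistent with ||u||_L² ≤ C_P ||u'||_L².


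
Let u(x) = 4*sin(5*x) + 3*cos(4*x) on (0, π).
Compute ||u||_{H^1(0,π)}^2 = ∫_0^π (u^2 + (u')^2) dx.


||u||_{H^1(0,π)}^2 = 1360/3 + 569*π/2

u'(x) = -12*sin(4*x) + 20*cos(5*x).
Expand u² and (u')² and integrate term by term on (0, π), using: for integers n ≥ 1, ∫_0^π sin²(nx) dx = ∫_0^π cos²(nx) dx = π/2; for n ≠ n', ∫_0^π sin(nx)sin(n'x) dx = ∫_0^π cos(nx)cos(n'x) dx = 0; and by product-to-sum, ∫_0^π sin(nx)cos(n'x) dx = ½∫_0^π [sin((n+n')x) + sin((n−n')x)] dx, which is 0 when n+n' is even and 2n/(n²−n'²) when n+n' is odd (it need not vanish on (0, π)).
  u² squared terms: (3)²·∫cos(4x)² dx = 9·π/2 = 9*π/2;  (4)²·∫sin(5x)² dx = 16·π/2 = 8*π.
  u² cross terms: 2·(3)·(4)·∫cos(4x)·sin(5x) dx = 24·(10/9) = 80/3.
  So ∫_0^π u² dx = 9*π/2 + 8*π + 80/3 = 80/3 + 25*π/2.
  (u')² squared terms: (-12)²·∫sin(4x)² dx = 144·π/2 = 72*π;  (20)²·∫cos(5x)² dx = 400·π/2 = 200*π.
  (u')² cross terms: 2·(-12)·(20)·∫sin(4x)·cos(5x) dx = -480·(-8/9) = 1280/3.
  So ∫_0^π (u')² dx = 72*π + 200*π + 1280/3 = 1280/3 + 272*π.
||u||_{H^1}^2 = (80/3 + 25*π/2) + (1280/3 + 272*π) = 1360/3 + 569*π/2.


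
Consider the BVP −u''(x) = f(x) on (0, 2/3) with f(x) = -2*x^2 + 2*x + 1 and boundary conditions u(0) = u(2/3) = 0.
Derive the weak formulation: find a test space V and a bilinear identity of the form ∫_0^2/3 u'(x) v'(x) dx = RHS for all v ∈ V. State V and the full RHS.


V = H^1_0(0, 2/3) (so v(0) = v(2/3) = 0); weak form: ∫_0^2/3 u'v' dx = ∫_0^2/3 (-2*x^2 + 2*x + 1) v dx for all v ∈ V.

Multiply both sides by a test function v and integrate from 0 to 2/3:
  ∫_0^2/3 −u''(x) v(x) dx = ∫_0^2/3 f(x) v(x) dx.
Integrate the LHS by parts once:
  ∫_0^2/3 −u'' v dx = −[u'(x) v(x)]_0^2/3 + ∫_0^2/3 u'(x) v'(x) dx.
Thus ∫_0^2/3 u'(x) v'(x) dx = ∫_0^2/3 f(x) v(x) dx + [u'(x) v(x)]_0^2/3.
Choose V so that boundary terms are either known or forced to vanish.
u is Dirichlet: u(0) = u(2/3) = 0. Let V = H^1_0(0, 2/3); then v(0) = v(2/3) = 0, and [u' v]_0^2/3 = 0.
Weak formulation: find u (satisfying any essential BC) such that ∫_0^2/3 u'(x) v'(x) dx = ∫_0^2/3 f v dx for all v ∈ V.
Substituting f(x) = -2*x^2 + 2*x + 1, the right-hand side is ∫_0^2/3 (-2*x^2 + 2*x + 1) v dx.


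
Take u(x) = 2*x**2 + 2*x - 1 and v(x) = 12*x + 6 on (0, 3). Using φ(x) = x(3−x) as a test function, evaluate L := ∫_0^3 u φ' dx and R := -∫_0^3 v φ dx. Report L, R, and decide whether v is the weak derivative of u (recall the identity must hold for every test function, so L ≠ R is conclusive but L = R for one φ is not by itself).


LHS = -36, RHS = -108. No, v is not the weak derivative of u.

u(x) = 2*x**2 + 2*x - 1, classical derivative u'(x) = 4*x + 2.
φ(x) = x(3−x), so φ'(x) = 3 - 2*x.
Note φ(0) = φ(3) = 0, so the boundary term u·φ vanishes.
LHS = ∫_0^3 u(x) φ'(x) dx = ∫_0^3 (-4*x^3 + 2*x^2 + 8*x - 3) dx. Term by term:
  ∫_0^3 -4*x^3 dx = -81;  ∫_0^3 2*x^2 dx = 18;  ∫_0^3 8*x dx = 36;
  ∫_0^3 -3 dx = -9.
Sum: -81 + 18 + 36 − 9 = -36.
So LHS = -36.
∫_0^3 v(x) φ(x) dx = ∫_0^3 (-12*x^3 + 30*x^2 + 18*x) dx. Term by term:
  ∫_0^3 -12*x^3 dx = -243;  ∫_0^3 30*x^2 dx = 270;  ∫_0^3 18*x dx = 81.
Sum: -243 + 270 + 81 = 108.
So RHS = -∫_0^3 v(x) φ(x) dx = -108.
LHS − RHS = 72 ≠ 0, so the identity fails.
(For a valid weak derivative the identity must hold for EVERY test function, in particular this one. The failure shows v is NOT the weak derivative of u.)
Correct weak derivative would be u'(x) = 4*x + 2.


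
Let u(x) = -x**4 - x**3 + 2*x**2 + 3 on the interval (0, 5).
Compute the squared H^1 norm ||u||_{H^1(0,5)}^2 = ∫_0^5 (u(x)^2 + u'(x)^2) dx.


||u||_{H^1}^2 = 124170965/252

The H^1 norm (squared) on an interval (0, L) is
  ||u||_{H^1}^2 = ∫_0^L u(x)^2 dx + ∫_0^L u'(x)^2 dx.
Compute u'(x) = -4*x**3 - 3*x**2 + 4*x.
Then u(x)^2 = x**8 + 2*x**7 - 3*x**6 - 4*x**5 - 2*x**4 - 6*x**3 + 12*x**2 + 9 and u'(x)^2 = 16*x**6 + 24*x**5 - 23*x**4 - 24*x**3 + 16*x**2.
Integrate each monomial from 0 to 5 using ∫_0^5 c·x^n dx = c·5^(n+1)/(n+1):
  ∫_0^5 u(x)^2 dx = ∫_0^5 (x^8 + 2*x^7 - 3*x^6 - 4*x^5 - 2*x^4 - 6*x^3 + 12*x^2 + 9) dx. Term by term:
    ∫_0^5 x^8 dx = 1953125/9;  ∫_0^5 2*x^7 dx = 390625/4;  ∫_0^5 -3*x^6 dx = -234375/7;
    ∫_0^5 -4*x^5 dx = -31250/3;  ∫_0^5 -2*x^4 dx = -1250;  ∫_0^5 -6*x^3 dx = -1875/2;
    ∫_0^5 12*x^2 dx = 500;  ∫_0^5 9 dx = 45.
  Sum: 1953125/9 + 390625/4 − 234375/7 − 31250/3 − 1250 − 1875/2 + 500 + 45 = 67820465/252.
  ∫_0^5 u'(x)^2 dx = ∫_0^5 (16*x^6 + 24*x^5 - 23*x^4 - 24*x^3 + 16*x^2) dx. Term by term:
    ∫_0^5 16*x^6 dx = 1250000/7;  ∫_0^5 24*x^5 dx = 62500;  ∫_0^5 -23*x^4 dx = -14375;
    ∫_0^5 -24*x^3 dx = -3750;  ∫_0^5 16*x^2 dx = 2000/3.
  Sum: 1250000/7 + 62500 − 14375 − 3750 + 2000/3 = 4695875/21.
Adding: ||u||_{H^1}^2 = 67820465/252 + 4695875/21 = 124170965/252.


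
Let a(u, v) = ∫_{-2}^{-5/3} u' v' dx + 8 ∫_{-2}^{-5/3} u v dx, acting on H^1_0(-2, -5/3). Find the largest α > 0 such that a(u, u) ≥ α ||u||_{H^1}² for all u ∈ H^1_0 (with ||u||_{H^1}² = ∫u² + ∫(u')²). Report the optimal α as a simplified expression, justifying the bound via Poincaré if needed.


α = 1

Coercivity of a(·,·) on H^1_0(-2, -5/3) means a(u, u) ≥ α ||u||_{H^1}² for every u ∈ H^1_0.
The interval has length L = 1/3, and Poincaré/coercivity depend only on L. Here a(u, u) = ∫(u')² + (8)·∫u².
Here c = 8 ≥ 1, so a(u,u) = ∫(u')² + c∫u² ≥ ∫(u')² + ∫u² = ||u||_{H^1}², i.e. α = 1 works. No larger α is possible: a(u,u) ≥ α||u||_{H^1}² means (1−α)∫(u')² ≥ (α−c)∫u², and for the modes u_n = sin(nπ(x−x₀)/L) (x₀ the left endpoint) one has ∫u_n²/∫(u_n')² = (L/(nπ))² → 0, so a(u_n,u_n)/||u_n||_{H^1}² → 1. Hence the optimal constant is α = 1.
Therefore α = 1.


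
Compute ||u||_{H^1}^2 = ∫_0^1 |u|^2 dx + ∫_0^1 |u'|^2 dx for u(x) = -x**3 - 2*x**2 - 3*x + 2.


||u||_{H^1}^2 = 4544/105

The H^1 norm (squared) on an interval (0, L) is
  ||u||_{H^1}^2 = ∫_0^L u(x)^2 dx + ∫_0^L u'(x)^2 dx.
Compute u'(x) = -3*x**2 - 4*x - 3.
Then u(x)^2 = x**6 + 4*x**5 + 10*x**4 + 8*x**3 + x**2 - 12*x + 4 and u'(x)^2 = 9*x**4 + 24*x**3 + 34*x**2 + 24*x + 9.
Integrate each monomial from 0 to 1 using ∫_0^1 c·x^n dx = c·1^(n+1)/(n+1):
  ∫_0^1 u(x)^2 dx = ∫_0^1 (x^6 + 4*x^5 + 10*x^4 + 8*x^3 + x^2 - 12*x + 4) dx. Term by term:
    ∫_0^1 x^6 dx = 1/7;  ∫_0^1 4*x^5 dx = 2/3;  ∫_0^1 10*x^4 dx = 2;
    ∫_0^1 8*x^3 dx = 2;  ∫_0^1 x^2 dx = 1/3;  ∫_0^1 -12*x dx = -6;
    ∫_0^1 4 dx = 4.
  Sum: 1/7 + 2/3 + 2 + 2 + 1/3 − 6 + 4 = 22/7.
  ∫_0^1 u'(x)^2 dx = ∫_0^1 (9*x^4 + 24*x^3 + 34*x^2 + 24*x + 9) dx. Term by term:
    ∫_0^1 9*x^4 dx = 9/5;  ∫_0^1 24*x^3 dx = 6;  ∫_0^1 34*x^2 dx = 34/3;
    ∫_0^1 24*x dx = 12;  ∫_0^1 9 dx = 9.
  Sum: 9/5 + 6 + 34/3 + 12 + 9 = 602/15.
Adding: ||u||_{H^1}^2 = 22/7 + 602/15 = 4544/105.


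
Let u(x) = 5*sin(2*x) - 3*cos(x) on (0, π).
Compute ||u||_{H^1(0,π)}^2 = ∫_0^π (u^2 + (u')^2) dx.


||u||_{H^1(0,π)}^2 = -80 + 143*π/2

u'(x) = 3*sin(x) + 10*cos(2*x).
Expand u² and (u')² and integrate term by term on (0, π), using: for integers n ≥ 1, ∫_0^π sin²(nx) dx = ∫_0^π cos²(nx) dx = π/2; for n ≠ n', ∫_0^π sin(nx)sin(n'x) dx = ∫_0^π cos(nx)cos(n'x) dx = 0; and by product-to-sum, ∫_0^π sin(nx)cos(n'x) dx = ½∫_0^π [sin((n+n')x) + sin((n−n')x)] dx, which is 0 when n+n' is even and 2n/(n²−n'²) when n+n' is odd (it need not vanish on (0, π)).
  u² squared terms: (-3)²·∫cos(x)² dx = 9·π/2 = 9*π/2;  (5)²·∫sin(2x)² dx = 25·π/2 = 25*π/2.
  u² cross terms: 2·(-3)·(5)·∫cos(x)·sin(2x) dx = -30·(4/3) = -40.
  So ∫_0^π u² dx = 9*π/2 + 25*π/2 − 40 = -40 + 17*π.
  (u')² squared terms: (3)²·∫sin(x)² dx = 9·π/2 = 9*π/2;  (10)²·∫cos(2x)² dx = 100·π/2 = 50*π.
  (u')² cross terms: 2·(3)·(10)·∫sin(x)·cos(2x) dx = 60·(-2/3) = -40.
  So ∫_0^π (u')² dx = 9*π/2 + 50*π − 40 = -40 + 109*π/2.
||u||_{H^1}^2 = (-40 + 17*π) + (-40 + 109*π/2) = -80 + 143*π/2.


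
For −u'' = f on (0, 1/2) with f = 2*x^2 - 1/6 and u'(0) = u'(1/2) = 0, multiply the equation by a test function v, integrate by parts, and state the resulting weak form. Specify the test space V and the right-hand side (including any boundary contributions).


V = H^1(0, 1/2) (no boundary constraint on v; u is determined up to an additive constant); weak form: ∫_0^1/2 u'v' dx = ∫_0^1/2 (2*x^2 - 1/6) v dx for all v ∈ V.

Multiply both sides by a test function v and integrate from 0 to 1/2:
  ∫_0^1/2 −u''(x) v(x) dx = ∫_0^1/2 f(x) v(x) dx.
Integrate the LHS by parts once:
  ∫_0^1/2 −u'' v dx = −[u'(x) v(x)]_0^1/2 + ∫_0^1/2 u'(x) v'(x) dx.
Thus ∫_0^1/2 u'(x) v'(x) dx = ∫_0^1/2 f(x) v(x) dx + [u'(x) v(x)]_0^1/2.
Choose V so that boundary terms are either known or forced to vanish.
u has homogeneous Neumann: u'(0) = u'(1/2) = 0. So [u' v]_0^1/2 = 0·v(1/2) − 0·v(0) = 0 for any v; take V = H^1(0, 1/2).
Weak formulation: find u (satisfying any essential BC) such that ∫_0^1/2 u'(x) v'(x) dx = ∫_0^1/2 f v dx for all v ∈ V (homogeneous Neumann, so boundary terms vanish).
Substituting f(x) = 2*x^2 - 1/6, the right-hand side is ∫_0^1/2 (2*x^2 - 1/6) v dx.
Compatibility check (pure Neumann): taking v ≡ 1 ∈ V gives 0 = ∫_0^1/2 f dx + (0) − (0), i.e. ∫_0^1/2 f dx must equal u'(0) − u'(1/2) = 0. Indeed ∫_0^1/2 (2*x^2 - 1/6) dx = 0, so the data are compatible. The solution is then unique only up to an additive constant (fix it e.g. by requiring ∫_0^1/2 u dx = 0).


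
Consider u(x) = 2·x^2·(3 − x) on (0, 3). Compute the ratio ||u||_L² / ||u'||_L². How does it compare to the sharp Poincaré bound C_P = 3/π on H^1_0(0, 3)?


||u||_L² / ||u'||_L² = 3*sqrt(14)/14 < C_P = 3/π.

u(x) = 2·x^2·(3 − x), so u'(x) = 6*x*(2 - x).
u(x) = 2·x^2·(3 − x) vanishes at x = 0 and x = 3, so u ∈ H^1_0(0, 3). Differentiate via the product rule and integrate the resulting polynomials term by term.
  ∫_0^3 u² dx = ∫_0^3 (4*x^6 - 24*x^5 + 36*x^4) dx. Term by term:
    ∫_0^3 4*x^6 dx = 8748/7;  ∫_0^3 -24*x^5 dx = -2916;  ∫_0^3 36*x^4 dx = 8748/5.
  Sum: 8748/7 − 2916 + 8748/5 = 2916/35.
  ∫_0^3 (u')² dx = ∫_0^3 (36*x^4 - 144*x^3 + 144*x^2) dx. Term by term:
    ∫_0^3 36*x^4 dx = 8748/5;  ∫_0^3 -144*x^3 dx = -2916;  ∫_0^3 144*x^2 dx = 1296.
  Sum: 8748/5 − 2916 + 1296 = 648/5.
∫_0^3 u² dx = 2916/35, so ||u||_L² = 54*sqrt(35)/35.
∫_0^3 (u')² dx = 648/5, so ||u'||_L² = 18*sqrt(10)/5.
Ratio ||u||_L² / ||u'||_L² = 3*sqrt(14)/14.
Sharp Poincaré constant on H^1_0(0, 3) is C_P = L/π = 3/π, achieved by sin(π/3·x).
A polynomial bump cannot attain the sharp Poincaré constant (only the first sine eigenfunction does), so the ratio is strictly less than C_P, consistent with ||u||_L² ≤ C_P ||u'||_L².
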